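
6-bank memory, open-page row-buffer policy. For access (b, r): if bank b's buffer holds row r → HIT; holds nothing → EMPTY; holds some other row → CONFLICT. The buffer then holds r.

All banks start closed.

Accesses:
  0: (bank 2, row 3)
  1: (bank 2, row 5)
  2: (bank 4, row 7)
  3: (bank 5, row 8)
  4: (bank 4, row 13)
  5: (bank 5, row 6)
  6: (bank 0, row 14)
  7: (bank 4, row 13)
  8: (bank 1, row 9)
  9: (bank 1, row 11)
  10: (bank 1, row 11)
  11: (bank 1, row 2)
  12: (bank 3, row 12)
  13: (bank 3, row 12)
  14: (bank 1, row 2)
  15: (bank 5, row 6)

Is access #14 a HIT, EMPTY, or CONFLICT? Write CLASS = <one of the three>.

  [0] b2 r3: no row ⇒ E
  [1] b2 r5: had r3 ⇒ C
  [2] b4 r7: no row ⇒ E
  [3] b5 r8: no row ⇒ E
  [4] b4 r13: had r7 ⇒ C
  [5] b5 r6: had r8 ⇒ C
  [6] b0 r14: no row ⇒ E
  [7] b4 r13: had r13 ⇒ H
  [8] b1 r9: no row ⇒ E
  [9] b1 r11: had r9 ⇒ C
  [10] b1 r11: had r11 ⇒ H
  [11] b1 r2: had r11 ⇒ C
  [12] b3 r12: no row ⇒ E
  [13] b3 r12: had r12 ⇒ H
  [14] b1 r2: had r2 ⇒ H
  [15] b5 r6: had r6 ⇒ H

CLASS = HIT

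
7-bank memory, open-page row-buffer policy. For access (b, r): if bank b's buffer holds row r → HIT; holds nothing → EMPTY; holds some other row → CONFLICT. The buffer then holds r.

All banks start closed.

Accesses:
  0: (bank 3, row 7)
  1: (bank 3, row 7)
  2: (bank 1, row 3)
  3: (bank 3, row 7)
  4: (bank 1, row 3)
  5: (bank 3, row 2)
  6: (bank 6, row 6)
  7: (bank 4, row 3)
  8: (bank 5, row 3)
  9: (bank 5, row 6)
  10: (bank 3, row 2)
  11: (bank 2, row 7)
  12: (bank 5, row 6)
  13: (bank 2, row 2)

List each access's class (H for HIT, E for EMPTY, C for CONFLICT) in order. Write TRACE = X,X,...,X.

TRACE = E,H,E,H,H,C,E,E,E,C,H,E,H,C

#0 (3,7) E
#1 (3,7) H  (was 7)
#2 (1,3) E
#3 (3,7) H  (was 7)
#4 (1,3) H  (was 3)
#5 (3,2) C  (was 7)
#6 (6,6) E
#7 (4,3) E
#8 (5,3) E
#9 (5,6) C  (was 3)
#10 (3,2) H  (was 2)
#11 (2,7) E
#12 (5,6) H  (was 6)
#13 (2,2) C  (was 7)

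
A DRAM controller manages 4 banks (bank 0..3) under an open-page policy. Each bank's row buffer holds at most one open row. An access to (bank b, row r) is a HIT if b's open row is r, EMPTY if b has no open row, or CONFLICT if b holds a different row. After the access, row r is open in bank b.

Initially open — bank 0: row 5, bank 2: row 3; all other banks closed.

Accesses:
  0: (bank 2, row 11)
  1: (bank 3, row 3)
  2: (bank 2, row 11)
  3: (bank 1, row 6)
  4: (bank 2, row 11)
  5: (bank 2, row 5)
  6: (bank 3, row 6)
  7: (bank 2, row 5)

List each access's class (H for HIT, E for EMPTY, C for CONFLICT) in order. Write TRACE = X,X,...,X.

step 0: bank2 3->11 [CONFLICT]
step 1: bank3 None->3 [EMPTY]
step 2: bank2 11->11 [HIT]
step 3: bank1 None->6 [EMPTY]
step 4: bank2 11->11 [HIT]
step 5: bank2 11->5 [CONFLICT]
step 6: bank3 3->6 [CONFLICT]
step 7: bank2 5->5 [HIT]

TRACE = C,E,H,E,H,C,C,H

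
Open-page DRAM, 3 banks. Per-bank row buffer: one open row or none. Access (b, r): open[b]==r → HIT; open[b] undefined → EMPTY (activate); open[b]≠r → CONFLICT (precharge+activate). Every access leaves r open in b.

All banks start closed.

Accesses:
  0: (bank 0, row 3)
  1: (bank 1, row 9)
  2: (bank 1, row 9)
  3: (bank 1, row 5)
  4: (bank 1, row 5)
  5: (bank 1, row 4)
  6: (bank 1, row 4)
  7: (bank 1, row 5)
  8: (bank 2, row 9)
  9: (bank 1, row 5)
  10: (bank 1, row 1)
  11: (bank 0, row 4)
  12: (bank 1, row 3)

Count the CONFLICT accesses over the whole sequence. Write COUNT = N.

step 0: bank0 None->3 [EMPTY]
step 1: bank1 None->9 [EMPTY]
step 2: bank1 9->9 [HIT]
step 3: bank1 9->5 [CONFLICT]
step 4: bank1 5->5 [HIT]
step 5: bank1 5->4 [CONFLICT]
step 6: bank1 4->4 [HIT]
step 7: bank1 4->5 [CONFLICT]
step 8: bank2 None->9 [EMPTY]
step 9: bank1 5->5 [HIT]
step 10: bank1 5->1 [CONFLICT]
step 11: bank0 3->4 [CONFLICT]
step 12: bank1 1->3 [CONFLICT]

COUNT = 6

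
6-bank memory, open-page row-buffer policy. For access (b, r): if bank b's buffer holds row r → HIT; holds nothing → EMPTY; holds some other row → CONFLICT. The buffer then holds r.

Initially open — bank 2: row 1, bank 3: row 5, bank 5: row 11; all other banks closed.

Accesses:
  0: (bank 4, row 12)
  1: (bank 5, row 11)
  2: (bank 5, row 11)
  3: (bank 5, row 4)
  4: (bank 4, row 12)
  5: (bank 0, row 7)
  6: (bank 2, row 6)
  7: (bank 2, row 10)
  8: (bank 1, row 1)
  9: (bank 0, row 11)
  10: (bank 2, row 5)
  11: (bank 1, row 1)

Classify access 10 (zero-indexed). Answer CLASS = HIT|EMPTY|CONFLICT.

0: bank 4 row 12 — prev None → EMPTY
1: bank 5 row 11 — prev 11 → HIT
2: bank 5 row 11 — prev 11 → HIT
3: bank 5 row 4 — prev 11 → CONFLICT
4: bank 4 row 12 — prev 12 → HIT
5: bank 0 row 7 — prev None → EMPTY
6: bank 2 row 6 — prev 1 → CONFLICT
7: bank 2 row 10 — prev 6 → CONFLICT
8: bank 1 row 1 — prev None → EMPTY
9: bank 0 row 11 — prev 7 → CONFLICT
10: bank 2 row 5 — prev 10 → CONFLICT
11: bank 1 row 1 — prev 1 → HIT

CLASS = CONFLICT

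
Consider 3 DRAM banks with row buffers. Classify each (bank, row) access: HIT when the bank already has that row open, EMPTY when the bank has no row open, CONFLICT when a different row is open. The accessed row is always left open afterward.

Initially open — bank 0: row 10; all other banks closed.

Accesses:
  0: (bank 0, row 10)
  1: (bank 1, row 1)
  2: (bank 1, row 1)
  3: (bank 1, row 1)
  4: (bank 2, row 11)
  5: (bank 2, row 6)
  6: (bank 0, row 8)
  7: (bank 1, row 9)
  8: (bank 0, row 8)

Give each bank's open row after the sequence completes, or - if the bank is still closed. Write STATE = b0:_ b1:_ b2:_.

  [0] b0 r10: had r10 ⇒ H
  [1] b1 r1: no row ⇒ E
  [2] b1 r1: had r1 ⇒ H
  [3] b1 r1: had r1 ⇒ H
  [4] b2 r11: no row ⇒ E
  [5] b2 r6: had r11 ⇒ C
  [6] b0 r8: had r10 ⇒ C
  [7] b1 r9: had r1 ⇒ C
  [8] b0 r8: had r8 ⇒ H

STATE = b0:8 b1:9 b2:6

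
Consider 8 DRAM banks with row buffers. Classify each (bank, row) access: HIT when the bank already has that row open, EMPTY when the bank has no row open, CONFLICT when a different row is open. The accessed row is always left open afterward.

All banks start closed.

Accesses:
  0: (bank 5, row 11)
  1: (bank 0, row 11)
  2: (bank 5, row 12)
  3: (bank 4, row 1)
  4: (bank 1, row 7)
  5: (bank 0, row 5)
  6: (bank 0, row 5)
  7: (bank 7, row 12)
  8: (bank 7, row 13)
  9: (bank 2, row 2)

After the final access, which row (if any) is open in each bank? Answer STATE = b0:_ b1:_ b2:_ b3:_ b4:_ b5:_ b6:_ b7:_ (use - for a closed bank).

step 0: bank5 None->11 [EMPTY]
step 1: bank0 None->11 [EMPTY]
step 2: bank5 11->12 [CONFLICT]
step 3: bank4 None->1 [EMPTY]
step 4: bank1 None->7 [EMPTY]
step 5: bank0 11->5 [CONFLICT]
step 6: bank0 5->5 [HIT]
step 7: bank7 None->12 [EMPTY]
step 8: bank7 12->13 [CONFLICT]
step 9: bank2 None->2 [EMPTY]

STATE = b0:5 b1:7 b2:2 b3:- b4:1 b5:12 b6:- b7:13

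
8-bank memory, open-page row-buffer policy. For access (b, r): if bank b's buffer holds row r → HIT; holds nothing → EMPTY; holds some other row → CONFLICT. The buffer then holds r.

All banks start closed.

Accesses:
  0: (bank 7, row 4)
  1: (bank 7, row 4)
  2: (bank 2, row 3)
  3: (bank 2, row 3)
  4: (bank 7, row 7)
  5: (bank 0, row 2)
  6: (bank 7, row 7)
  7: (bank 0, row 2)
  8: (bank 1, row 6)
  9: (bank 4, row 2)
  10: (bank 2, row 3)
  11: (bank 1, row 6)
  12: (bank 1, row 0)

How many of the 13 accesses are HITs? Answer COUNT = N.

COUNT = 6

0: bank 7 row 4 — prev None → EMPTY
1: bank 7 row 4 — prev 4 → HIT
2: bank 2 row 3 — prev None → EMPTY
3: bank 2 row 3 — prev 3 → HIT
4: bank 7 row 7 — prev 4 → CONFLICT
5: bank 0 row 2 — prev None → EMPTY
6: bank 7 row 7 — prev 7 → HIT
7: bank 0 row 2 — prev 2 → HIT
8: bank 1 row 6 — prev None → EMPTY
9: bank 4 row 2 — prev None → EMPTY
10: bank 2 row 3 — prev 3 → HIT
11: bank 1 row 6 — prev 6 → HIT
12: bank 1 row 0 — prev 6 → CONFLICT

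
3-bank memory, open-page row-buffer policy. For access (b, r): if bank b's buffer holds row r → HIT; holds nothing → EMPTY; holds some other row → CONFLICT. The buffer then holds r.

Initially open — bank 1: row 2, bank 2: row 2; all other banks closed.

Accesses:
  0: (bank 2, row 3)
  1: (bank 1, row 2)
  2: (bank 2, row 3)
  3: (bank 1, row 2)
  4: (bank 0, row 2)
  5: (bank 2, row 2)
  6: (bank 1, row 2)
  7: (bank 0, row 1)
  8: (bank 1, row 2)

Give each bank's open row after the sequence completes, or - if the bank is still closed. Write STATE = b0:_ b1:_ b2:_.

0: bank 2 row 3 — prev 2 → CONFLICT
1: bank 1 row 2 — prev 2 → HIT
2: bank 2 row 3 — prev 3 → HIT
3: bank 1 row 2 — prev 2 → HIT
4: bank 0 row 2 — prev None → EMPTY
5: bank 2 row 2 — prev 3 → CONFLICT
6: bank 1 row 2 — prev 2 → HIT
7: bank 0 row 1 — prev 2 → CONFLICT
8: bank 1 row 2 — prev 2 → HIT

STATE = b0:1 b1:2 b2:2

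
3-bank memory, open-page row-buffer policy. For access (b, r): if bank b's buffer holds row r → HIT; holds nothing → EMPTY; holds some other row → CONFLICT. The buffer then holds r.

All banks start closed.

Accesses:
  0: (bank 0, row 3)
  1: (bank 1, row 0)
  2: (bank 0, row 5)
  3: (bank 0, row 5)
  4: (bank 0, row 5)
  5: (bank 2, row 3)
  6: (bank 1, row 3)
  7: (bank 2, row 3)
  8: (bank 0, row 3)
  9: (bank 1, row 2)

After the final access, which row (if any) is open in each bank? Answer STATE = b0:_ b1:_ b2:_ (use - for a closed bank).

  [0] b0 r3: no row ⇒ E
  [1] b1 r0: no row ⇒ E
  [2] b0 r5: had r3 ⇒ C
  [3] b0 r5: had r5 ⇒ H
  [4] b0 r5: had r5 ⇒ H
  [5] b2 r3: no row ⇒ E
  [6] b1 r3: had r0 ⇒ C
  [7] b2 r3: had r3 ⇒ H
  [8] b0 r3: had r5 ⇒ C
  [9] b1 r2: had r3 ⇒ C

STATE = b0:3 b1:2 b2:3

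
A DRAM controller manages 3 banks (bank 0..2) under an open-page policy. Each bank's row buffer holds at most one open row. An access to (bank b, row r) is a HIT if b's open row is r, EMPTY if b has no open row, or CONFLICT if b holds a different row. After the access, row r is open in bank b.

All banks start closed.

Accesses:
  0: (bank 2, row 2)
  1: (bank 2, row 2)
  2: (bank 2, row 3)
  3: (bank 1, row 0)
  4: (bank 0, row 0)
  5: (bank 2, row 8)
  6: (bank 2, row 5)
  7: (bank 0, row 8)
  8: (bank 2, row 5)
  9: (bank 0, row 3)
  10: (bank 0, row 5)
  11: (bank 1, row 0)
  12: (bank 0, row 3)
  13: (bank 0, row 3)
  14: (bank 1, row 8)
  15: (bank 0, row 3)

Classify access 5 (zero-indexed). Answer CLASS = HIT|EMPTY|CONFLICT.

CLASS = CONFLICT

step 0: bank2 None->2 [EMPTY]
step 1: bank2 2->2 [HIT]
step 2: bank2 2->3 [CONFLICT]
step 3: bank1 None->0 [EMPTY]
step 4: bank0 None->0 [EMPTY]
step 5: bank2 3->8 [CONFLICT]
step 6: bank2 8->5 [CONFLICT]
step 7: bank0 0->8 [CONFLICT]
step 8: bank2 5->5 [HIT]
step 9: bank0 8->3 [CONFLICT]
step 10: bank0 3->5 [CONFLICT]
step 11: bank1 0->0 [HIT]
step 12: bank0 5->3 [CONFLICT]
step 13: bank0 3->3 [HIT]
step 14: bank1 0->8 [CONFLICT]
step 15: bank0 3->3 [HIT]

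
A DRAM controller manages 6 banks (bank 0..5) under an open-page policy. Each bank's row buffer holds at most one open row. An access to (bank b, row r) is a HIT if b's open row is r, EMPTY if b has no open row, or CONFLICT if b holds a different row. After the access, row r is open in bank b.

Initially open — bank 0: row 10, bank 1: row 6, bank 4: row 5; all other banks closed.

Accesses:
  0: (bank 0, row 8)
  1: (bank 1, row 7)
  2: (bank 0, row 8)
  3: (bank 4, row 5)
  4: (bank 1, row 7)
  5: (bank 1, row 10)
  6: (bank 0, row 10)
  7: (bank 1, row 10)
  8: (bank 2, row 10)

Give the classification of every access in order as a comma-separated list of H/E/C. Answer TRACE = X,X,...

#0 (0,8) C  (was 10)
#1 (1,7) C  (was 6)
#2 (0,8) H  (was 8)
#3 (4,5) H  (was 5)
#4 (1,7) H  (was 7)
#5 (1,10) C  (was 7)
#6 (0,10) C  (was 8)
#7 (1,10) H  (was 10)
#8 (2,10) E

TRACE = C,C,H,H,H,C,C,H,E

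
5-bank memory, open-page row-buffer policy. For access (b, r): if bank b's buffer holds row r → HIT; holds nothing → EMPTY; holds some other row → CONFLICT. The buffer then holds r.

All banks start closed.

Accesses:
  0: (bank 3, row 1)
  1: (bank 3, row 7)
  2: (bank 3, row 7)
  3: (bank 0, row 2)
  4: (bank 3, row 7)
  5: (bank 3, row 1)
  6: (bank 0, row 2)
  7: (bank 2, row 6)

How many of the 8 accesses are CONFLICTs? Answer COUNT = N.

COUNT = 2

step 0: bank3 None->1 [EMPTY]
step 1: bank3 1->7 [CONFLICT]
step 2: bank3 7->7 [HIT]
step 3: bank0 None->2 [EMPTY]
step 4: bank3 7->7 [HIT]
step 5: bank3 7->1 [CONFLICT]
step 6: bank0 2->2 [HIT]
step 7: bank2 None->6 [EMPTY]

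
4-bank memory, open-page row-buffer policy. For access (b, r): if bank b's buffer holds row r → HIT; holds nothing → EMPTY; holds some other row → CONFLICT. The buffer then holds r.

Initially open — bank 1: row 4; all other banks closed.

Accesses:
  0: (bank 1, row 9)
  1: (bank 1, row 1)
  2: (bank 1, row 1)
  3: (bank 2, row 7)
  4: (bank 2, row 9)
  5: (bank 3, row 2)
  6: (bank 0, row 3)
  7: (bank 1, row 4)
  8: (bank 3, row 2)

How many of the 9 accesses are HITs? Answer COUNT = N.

COUNT = 2

  [0] b1 r9: had r4 ⇒ C
  [1] b1 r1: had r9 ⇒ C
  [2] b1 r1: had r1 ⇒ H
  [3] b2 r7: no row ⇒ E
  [4] b2 r9: had r7 ⇒ C
  [5] b3 r2: no row ⇒ E
  [6] b0 r3: no row ⇒ E
  [7] b1 r4: had r1 ⇒ C
  [8] b3 r2: had r2 ⇒ H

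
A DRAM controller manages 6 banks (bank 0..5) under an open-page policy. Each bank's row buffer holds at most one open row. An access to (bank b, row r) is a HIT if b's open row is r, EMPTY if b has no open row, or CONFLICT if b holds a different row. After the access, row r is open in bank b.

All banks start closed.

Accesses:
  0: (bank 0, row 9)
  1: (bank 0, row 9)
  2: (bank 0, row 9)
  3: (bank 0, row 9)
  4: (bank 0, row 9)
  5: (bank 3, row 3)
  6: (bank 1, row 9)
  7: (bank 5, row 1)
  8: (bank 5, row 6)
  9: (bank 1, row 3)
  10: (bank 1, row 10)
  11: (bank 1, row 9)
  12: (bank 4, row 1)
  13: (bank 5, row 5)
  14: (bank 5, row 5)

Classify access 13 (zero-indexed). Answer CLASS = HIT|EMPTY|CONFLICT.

0: bank 0 row 9 — prev None → EMPTY
1: bank 0 row 9 — prev 9 → HIT
2: bank 0 row 9 — prev 9 → HIT
3: bank 0 row 9 — prev 9 → HIT
4: bank 0 row 9 — prev 9 → HIT
5: bank 3 row 3 — prev None → EMPTY
6: bank 1 row 9 — prev None → EMPTY
7: bank 5 row 1 — prev None → EMPTY
8: bank 5 row 6 — prev 1 → CONFLICT
9: bank 1 row 3 — prev 9 → CONFLICT
10: bank 1 row 10 — prev 3 → CONFLICT
11: bank 1 row 9 — prev 10 → CONFLICT
12: bank 4 row 1 — prev None → EMPTY
13: bank 5 row 5 — prev 6 → CONFLICT
14: bank 5 row 5 — prev 5 → HIT

CLASS = CONFLICT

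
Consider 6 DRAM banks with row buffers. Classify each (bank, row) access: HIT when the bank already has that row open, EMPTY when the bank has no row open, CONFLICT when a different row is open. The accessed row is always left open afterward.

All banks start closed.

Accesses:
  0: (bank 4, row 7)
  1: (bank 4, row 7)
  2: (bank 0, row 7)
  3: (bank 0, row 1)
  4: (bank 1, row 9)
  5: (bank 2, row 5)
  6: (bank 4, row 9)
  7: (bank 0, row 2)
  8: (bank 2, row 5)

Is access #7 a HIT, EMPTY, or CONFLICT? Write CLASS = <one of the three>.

CLASS = CONFLICT

0: bank 4 row 7 — prev None → EMPTY
1: bank 4 row 7 — prev 7 → HIT
2: bank 0 row 7 — prev None → EMPTY
3: bank 0 row 1 — prev 7 → CONFLICT
4: bank 1 row 9 — prev None → EMPTY
5: bank 2 row 5 — prev None → EMPTY
6: bank 4 row 9 — prev 7 → CONFLICT
7: bank 0 row 2 — prev 1 → CONFLICT
8: bank 2 row 5 — prev 5 → HIT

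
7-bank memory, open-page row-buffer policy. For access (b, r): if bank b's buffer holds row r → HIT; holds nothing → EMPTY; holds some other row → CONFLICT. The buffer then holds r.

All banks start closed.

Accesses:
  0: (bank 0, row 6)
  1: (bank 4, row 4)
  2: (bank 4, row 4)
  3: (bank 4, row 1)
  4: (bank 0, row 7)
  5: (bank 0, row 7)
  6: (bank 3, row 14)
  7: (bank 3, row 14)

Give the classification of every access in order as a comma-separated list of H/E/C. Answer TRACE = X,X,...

TRACE = E,E,H,C,C,H,E,H

0: bank 0 row 6 — prev None → EMPTY
1: bank 4 row 4 — prev None → EMPTY
2: bank 4 row 4 — prev 4 → HIT
3: bank 4 row 1 — prev 4 → CONFLICT
4: bank 0 row 7 — prev 6 → CONFLICT
5: bank 0 row 7 — prev 7 → HIT
6: bank 3 row 14 — prev None → EMPTY
7: bank 3 row 14 — prev 14 → HIT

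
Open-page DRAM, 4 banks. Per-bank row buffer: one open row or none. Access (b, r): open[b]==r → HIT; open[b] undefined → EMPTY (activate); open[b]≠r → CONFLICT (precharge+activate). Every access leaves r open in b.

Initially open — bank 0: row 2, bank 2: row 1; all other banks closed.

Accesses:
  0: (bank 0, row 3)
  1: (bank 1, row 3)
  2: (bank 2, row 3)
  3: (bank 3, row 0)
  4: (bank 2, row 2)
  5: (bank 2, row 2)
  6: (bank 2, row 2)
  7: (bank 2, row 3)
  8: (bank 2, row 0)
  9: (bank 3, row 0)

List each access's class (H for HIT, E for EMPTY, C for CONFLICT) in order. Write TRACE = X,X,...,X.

step 0: bank0 2->3 [CONFLICT]
step 1: bank1 None->3 [EMPTY]
step 2: bank2 1->3 [CONFLICT]
step 3: bank3 None->0 [EMPTY]
step 4: bank2 3->2 [CONFLICT]
step 5: bank2 2->2 [HIT]
step 6: bank2 2->2 [HIT]
step 7: bank2 2->3 [CONFLICT]
step 8: bank2 3->0 [CONFLICT]
step 9: bank3 0->0 [HIT]

TRACE = C,E,C,E,C,H,H,C,C,H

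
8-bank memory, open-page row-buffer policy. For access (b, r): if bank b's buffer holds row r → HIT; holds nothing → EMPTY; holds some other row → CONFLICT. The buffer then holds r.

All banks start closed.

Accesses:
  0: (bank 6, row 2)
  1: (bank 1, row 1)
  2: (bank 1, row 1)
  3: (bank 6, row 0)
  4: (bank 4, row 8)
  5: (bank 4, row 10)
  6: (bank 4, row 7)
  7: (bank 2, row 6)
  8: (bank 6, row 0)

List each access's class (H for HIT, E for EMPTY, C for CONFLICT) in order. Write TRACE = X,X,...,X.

TRACE = E,E,H,C,E,C,C,E,H

#0 (6,2) E
#1 (1,1) E
#2 (1,1) H  (was 1)
#3 (6,0) C  (was 2)
#4 (4,8) E
#5 (4,10) C  (was 8)
#6 (4,7) C  (was 10)
#7 (2,6) E
#8 (6,0) H  (was 0)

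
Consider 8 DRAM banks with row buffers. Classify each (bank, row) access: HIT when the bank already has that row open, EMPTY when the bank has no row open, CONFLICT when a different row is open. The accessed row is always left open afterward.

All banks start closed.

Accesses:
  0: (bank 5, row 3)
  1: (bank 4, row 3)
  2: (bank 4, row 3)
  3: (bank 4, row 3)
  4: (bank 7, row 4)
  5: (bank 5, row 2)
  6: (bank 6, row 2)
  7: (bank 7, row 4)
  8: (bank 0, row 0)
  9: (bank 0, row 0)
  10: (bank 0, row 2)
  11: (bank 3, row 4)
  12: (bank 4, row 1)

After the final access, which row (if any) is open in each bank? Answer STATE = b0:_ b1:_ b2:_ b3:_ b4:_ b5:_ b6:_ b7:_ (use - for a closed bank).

STATE = b0:2 b1:- b2:- b3:4 b4:1 b5:2 b6:2 b7:4

0: bank 5 row 3 — prev None → EMPTY
1: bank 4 row 3 — prev None → EMPTY
2: bank 4 row 3 — prev 3 → HIT
3: bank 4 row 3 — prev 3 → HIT
4: bank 7 row 4 — prev None → EMPTY
5: bank 5 row 2 — prev 3 → CONFLICT
6: bank 6 row 2 — prev None → EMPTY
7: bank 7 row 4 — prev 4 → HIT
8: bank 0 row 0 — prev None → EMPTY
9: bank 0 row 0 — prev 0 → HIT
10: bank 0 row 2 — prev 0 → CONFLICT
11: bank 3 row 4 — prev None → EMPTY
12: bank 4 row 1 — prev 3 → CONFLICT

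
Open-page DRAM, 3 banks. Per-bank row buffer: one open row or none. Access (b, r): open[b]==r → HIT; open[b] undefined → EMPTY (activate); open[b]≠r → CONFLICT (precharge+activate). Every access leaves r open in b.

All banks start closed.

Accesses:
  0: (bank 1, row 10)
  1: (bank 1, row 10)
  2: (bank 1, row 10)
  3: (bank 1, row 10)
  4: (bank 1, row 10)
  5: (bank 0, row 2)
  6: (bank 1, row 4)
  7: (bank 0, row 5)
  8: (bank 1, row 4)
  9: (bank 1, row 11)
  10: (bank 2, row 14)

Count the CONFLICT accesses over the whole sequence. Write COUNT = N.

COUNT = 3

  [0] b1 r10: no row ⇒ E
  [1] b1 r10: had r10 ⇒ H
  [2] b1 r10: had r10 ⇒ H
  [3] b1 r10: had r10 ⇒ H
  [4] b1 r10: had r10 ⇒ H
  [5] b0 r2: no row ⇒ E
  [6] b1 r4: had r10 ⇒ C
  [7] b0 r5: had r2 ⇒ C
  [8] b1 r4: had r4 ⇒ H
  [9] b1 r11: had r4 ⇒ C
  [10] b2 r14: no row ⇒ E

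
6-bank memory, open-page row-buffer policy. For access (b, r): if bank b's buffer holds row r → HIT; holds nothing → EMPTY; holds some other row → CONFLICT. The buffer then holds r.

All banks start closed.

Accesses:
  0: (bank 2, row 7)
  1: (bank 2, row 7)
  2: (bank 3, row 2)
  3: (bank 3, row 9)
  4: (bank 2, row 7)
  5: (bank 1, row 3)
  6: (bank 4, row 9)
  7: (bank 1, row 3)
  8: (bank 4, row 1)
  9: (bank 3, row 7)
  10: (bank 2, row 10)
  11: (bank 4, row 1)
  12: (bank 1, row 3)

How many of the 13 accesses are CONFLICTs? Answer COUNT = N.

COUNT = 4

#0 (2,7) E
#1 (2,7) H  (was 7)
#2 (3,2) E
#3 (3,9) C  (was 2)
#4 (2,7) H  (was 7)
#5 (1,3) E
#6 (4,9) E
#7 (1,3) H  (was 3)
#8 (4,1) C  (was 9)
#9 (3,7) C  (was 9)
#10 (2,10) C  (was 7)
#11 (4,1) H  (was 1)
#12 (1,3) H  (was 3)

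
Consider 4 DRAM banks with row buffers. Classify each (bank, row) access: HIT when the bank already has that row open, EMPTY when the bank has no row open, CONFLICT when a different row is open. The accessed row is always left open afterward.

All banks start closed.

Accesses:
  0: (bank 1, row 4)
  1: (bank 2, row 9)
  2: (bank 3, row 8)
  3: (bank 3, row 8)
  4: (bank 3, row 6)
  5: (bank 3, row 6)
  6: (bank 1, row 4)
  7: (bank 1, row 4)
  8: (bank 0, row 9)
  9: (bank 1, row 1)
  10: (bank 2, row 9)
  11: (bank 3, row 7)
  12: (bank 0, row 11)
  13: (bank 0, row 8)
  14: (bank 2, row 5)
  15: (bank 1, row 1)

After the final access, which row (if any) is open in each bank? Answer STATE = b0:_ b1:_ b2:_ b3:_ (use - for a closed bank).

STATE = b0:8 b1:1 b2:5 b3:7

step 0: bank1 None->4 [EMPTY]
step 1: bank2 None->9 [EMPTY]
step 2: bank3 None->8 [EMPTY]
step 3: bank3 8->8 [HIT]
step 4: bank3 8->6 [CONFLICT]
step 5: bank3 6->6 [HIT]
step 6: bank1 4->4 [HIT]
step 7: bank1 4->4 [HIT]
step 8: bank0 None->9 [EMPTY]
step 9: bank1 4->1 [CONFLICT]
step 10: bank2 9->9 [HIT]
step 11: bank3 6->7 [CONFLICT]
step 12: bank0 9->11 [CONFLICT]
step 13: bank0 11->8 [CONFLICT]
step 14: bank2 9->5 [CONFLICT]
step 15: bank1 1->1 [HIT]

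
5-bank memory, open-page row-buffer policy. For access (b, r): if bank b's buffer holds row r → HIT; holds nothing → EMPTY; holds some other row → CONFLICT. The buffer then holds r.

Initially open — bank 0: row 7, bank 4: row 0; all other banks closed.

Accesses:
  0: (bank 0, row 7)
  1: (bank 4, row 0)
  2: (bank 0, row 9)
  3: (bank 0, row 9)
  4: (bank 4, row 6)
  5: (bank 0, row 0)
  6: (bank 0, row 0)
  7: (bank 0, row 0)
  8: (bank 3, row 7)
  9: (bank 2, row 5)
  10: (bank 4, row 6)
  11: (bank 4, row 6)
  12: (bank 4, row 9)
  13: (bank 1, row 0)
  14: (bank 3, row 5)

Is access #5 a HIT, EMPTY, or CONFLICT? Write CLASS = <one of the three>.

#0 (0,7) H  (was 7)
#1 (4,0) H  (was 0)
#2 (0,9) C  (was 7)
#3 (0,9) H  (was 9)
#4 (4,6) C  (was 0)
#5 (0,0) C  (was 9)
#6 (0,0) H  (was 0)
#7 (0,0) H  (was 0)
#8 (3,7) E
#9 (2,5) E
#10 (4,6) H  (was 6)
#11 (4,6) H  (was 6)
#12 (4,9) C  (was 6)
#13 (1,0) E
#14 (3,5) C  (was 7)

CLASS = CONFLICT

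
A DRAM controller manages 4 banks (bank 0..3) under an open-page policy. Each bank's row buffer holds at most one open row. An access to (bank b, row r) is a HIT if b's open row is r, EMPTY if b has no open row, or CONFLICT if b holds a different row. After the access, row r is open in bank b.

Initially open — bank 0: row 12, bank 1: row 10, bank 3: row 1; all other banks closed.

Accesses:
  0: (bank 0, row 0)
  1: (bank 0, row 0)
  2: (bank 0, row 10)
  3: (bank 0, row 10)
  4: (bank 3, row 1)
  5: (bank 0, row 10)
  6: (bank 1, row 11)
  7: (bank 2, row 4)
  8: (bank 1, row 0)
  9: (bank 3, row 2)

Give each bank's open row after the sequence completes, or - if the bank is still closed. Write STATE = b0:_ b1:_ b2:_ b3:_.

step 0: bank0 12->0 [CONFLICT]
step 1: bank0 0->0 [HIT]
step 2: bank0 0->10 [CONFLICT]
step 3: bank0 10->10 [HIT]
step 4: bank3 1->1 [HIT]
step 5: bank0 10->10 [HIT]
step 6: bank1 10->11 [CONFLICT]
step 7: bank2 None->4 [EMPTY]
step 8: bank1 11->0 [CONFLICT]
step 9: bank3 1->2 [CONFLICT]

STATE = b0:10 b1:0 b2:4 b3:2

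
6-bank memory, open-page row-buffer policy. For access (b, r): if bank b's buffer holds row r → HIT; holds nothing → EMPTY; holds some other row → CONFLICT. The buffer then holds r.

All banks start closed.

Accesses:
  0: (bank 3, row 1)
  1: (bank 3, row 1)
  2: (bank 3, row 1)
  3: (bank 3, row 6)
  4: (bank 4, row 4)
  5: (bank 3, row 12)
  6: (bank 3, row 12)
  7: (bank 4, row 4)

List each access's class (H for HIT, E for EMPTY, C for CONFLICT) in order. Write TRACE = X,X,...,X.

#0 (3,1) E
#1 (3,1) H  (was 1)
#2 (3,1) H  (was 1)
#3 (3,6) C  (was 1)
#4 (4,4) E
#5 (3,12) C  (was 6)
#6 (3,12) H  (was 12)
#7 (4,4) H  (was 4)

TRACE = E,H,H,C,E,C,H,H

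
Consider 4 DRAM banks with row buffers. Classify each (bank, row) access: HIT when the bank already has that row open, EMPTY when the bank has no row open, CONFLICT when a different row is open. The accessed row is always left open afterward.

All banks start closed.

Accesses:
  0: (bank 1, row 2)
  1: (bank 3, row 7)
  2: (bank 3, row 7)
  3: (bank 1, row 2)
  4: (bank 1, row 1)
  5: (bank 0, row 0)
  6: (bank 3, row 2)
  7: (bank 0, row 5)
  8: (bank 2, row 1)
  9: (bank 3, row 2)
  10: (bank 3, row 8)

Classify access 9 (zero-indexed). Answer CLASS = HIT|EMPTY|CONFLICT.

#0 (1,2) E
#1 (3,7) E
#2 (3,7) H  (was 7)
#3 (1,2) H  (was 2)
#4 (1,1) C  (was 2)
#5 (0,0) E
#6 (3,2) C  (was 7)
#7 (0,5) C  (was 0)
#8 (2,1) E
#9 (3,2) H  (was 2)
#10 (3,8) C  (was 2)

CLASS = HIT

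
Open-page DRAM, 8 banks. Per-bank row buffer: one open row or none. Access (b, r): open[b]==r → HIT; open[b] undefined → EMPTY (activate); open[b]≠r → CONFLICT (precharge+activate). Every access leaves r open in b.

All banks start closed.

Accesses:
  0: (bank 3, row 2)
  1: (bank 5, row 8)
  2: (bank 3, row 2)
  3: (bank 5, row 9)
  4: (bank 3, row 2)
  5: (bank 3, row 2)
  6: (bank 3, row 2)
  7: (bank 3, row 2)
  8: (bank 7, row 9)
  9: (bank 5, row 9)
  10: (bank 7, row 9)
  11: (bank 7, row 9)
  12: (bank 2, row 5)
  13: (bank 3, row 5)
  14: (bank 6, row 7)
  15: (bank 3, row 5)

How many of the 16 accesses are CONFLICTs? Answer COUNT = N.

COUNT = 2

#0 (3,2) E
#1 (5,8) E
#2 (3,2) H  (was 2)
#3 (5,9) C  (was 8)
#4 (3,2) H  (was 2)
#5 (3,2) H  (was 2)
#6 (3,2) H  (was 2)
#7 (3,2) H  (was 2)
#8 (7,9) E
#9 (5,9) H  (was 9)
#10 (7,9) H  (was 9)
#11 (7,9) H  (was 9)
#12 (2,5) E
#13 (3,5) C  (was 2)
#14 (6,7) E
#15 (3,5) H  (was 5)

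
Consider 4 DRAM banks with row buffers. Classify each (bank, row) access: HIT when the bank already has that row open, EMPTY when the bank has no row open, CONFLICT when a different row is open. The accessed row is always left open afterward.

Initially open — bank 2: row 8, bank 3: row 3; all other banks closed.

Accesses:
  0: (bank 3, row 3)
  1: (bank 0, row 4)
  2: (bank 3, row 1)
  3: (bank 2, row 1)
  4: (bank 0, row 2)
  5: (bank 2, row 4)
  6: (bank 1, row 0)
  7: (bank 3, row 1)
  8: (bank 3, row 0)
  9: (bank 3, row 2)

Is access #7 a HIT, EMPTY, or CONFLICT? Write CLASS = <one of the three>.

#0 (3,3) H  (was 3)
#1 (0,4) E
#2 (3,1) C  (was 3)
#3 (2,1) C  (was 8)
#4 (0,2) C  (was 4)
#5 (2,4) C  (was 1)
#6 (1,0) E
#7 (3,1) H  (was 1)
#8 (3,0) C  (was 1)
#9 (3,2) C  (was 0)

CLASS = HIT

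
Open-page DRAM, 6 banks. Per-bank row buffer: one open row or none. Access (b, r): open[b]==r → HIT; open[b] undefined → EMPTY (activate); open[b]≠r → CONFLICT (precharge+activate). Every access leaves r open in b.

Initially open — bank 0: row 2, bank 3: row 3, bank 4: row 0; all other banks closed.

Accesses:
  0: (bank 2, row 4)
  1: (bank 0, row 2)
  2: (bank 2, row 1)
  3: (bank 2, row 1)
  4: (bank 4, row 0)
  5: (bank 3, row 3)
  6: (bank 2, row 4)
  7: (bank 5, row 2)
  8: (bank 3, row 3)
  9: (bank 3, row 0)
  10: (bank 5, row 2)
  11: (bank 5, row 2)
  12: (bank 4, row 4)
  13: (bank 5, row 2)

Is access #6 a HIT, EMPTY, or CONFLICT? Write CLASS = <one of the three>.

#0 (2,4) E
#1 (0,2) H  (was 2)
#2 (2,1) C  (was 4)
#3 (2,1) H  (was 1)
#4 (4,0) H  (was 0)
#5 (3,3) H  (was 3)
#6 (2,4) C  (was 1)
#7 (5,2) E
#8 (3,3) H  (was 3)
#9 (3,0) C  (was 3)
#10 (5,2) H  (was 2)
#11 (5,2) H  (was 2)
#12 (4,4) C  (was 0)
#13 (5,2) H  (was 2)

CLASS = CONFLICT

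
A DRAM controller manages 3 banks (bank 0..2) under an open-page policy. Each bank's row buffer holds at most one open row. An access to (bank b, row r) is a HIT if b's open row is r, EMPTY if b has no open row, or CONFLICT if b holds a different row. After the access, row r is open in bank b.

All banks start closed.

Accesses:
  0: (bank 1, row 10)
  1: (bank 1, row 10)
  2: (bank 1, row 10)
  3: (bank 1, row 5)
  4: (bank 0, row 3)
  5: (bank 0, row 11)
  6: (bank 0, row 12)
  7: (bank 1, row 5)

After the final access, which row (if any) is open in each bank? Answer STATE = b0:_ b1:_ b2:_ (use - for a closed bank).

0: bank 1 row 10 — prev None → EMPTY
1: bank 1 row 10 — prev 10 → HIT
2: bank 1 row 10 — prev 10 → HIT
3: bank 1 row 5 — prev 10 → CONFLICT
4: bank 0 row 3 — prev None → EMPTY
5: bank 0 row 11 — prev 3 → CONFLICT
6: bank 0 row 12 — prev 11 → CONFLICT
7: bank 1 row 5 — prev 5 → HIT

STATE = b0:12 b1:5 b2:-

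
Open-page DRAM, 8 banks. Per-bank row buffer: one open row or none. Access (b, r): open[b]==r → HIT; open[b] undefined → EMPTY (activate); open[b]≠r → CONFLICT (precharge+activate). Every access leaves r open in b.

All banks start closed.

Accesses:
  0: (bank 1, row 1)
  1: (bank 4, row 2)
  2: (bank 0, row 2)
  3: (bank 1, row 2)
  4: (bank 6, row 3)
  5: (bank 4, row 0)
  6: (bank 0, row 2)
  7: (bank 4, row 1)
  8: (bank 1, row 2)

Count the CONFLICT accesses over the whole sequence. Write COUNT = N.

  [0] b1 r1: no row ⇒ E
  [1] b4 r2: no row ⇒ E
  [2] b0 r2: no row ⇒ E
  [3] b1 r2: had r1 ⇒ C
  [4] b6 r3: no row ⇒ E
  [5] b4 r0: had r2 ⇒ C
  [6] b0 r2: had r2 ⇒ H
  [7] b4 r1: had r0 ⇒ C
  [8] b1 r2: had r2 ⇒ H

COUNT = 3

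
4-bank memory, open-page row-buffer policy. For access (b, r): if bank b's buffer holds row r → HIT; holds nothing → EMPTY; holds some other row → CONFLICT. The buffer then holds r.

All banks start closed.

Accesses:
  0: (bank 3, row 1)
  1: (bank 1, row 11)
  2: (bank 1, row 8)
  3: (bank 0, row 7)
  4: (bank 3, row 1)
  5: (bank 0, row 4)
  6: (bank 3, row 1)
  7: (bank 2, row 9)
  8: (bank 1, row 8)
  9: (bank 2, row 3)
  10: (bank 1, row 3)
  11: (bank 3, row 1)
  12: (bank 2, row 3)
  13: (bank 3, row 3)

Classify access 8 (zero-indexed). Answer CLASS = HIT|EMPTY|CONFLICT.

CLASS = HIT

0: bank 3 row 1 — prev None → EMPTY
1: bank 1 row 11 — prev None → EMPTY
2: bank 1 row 8 — prev 11 → CONFLICT
3: bank 0 row 7 — prev None → EMPTY
4: bank 3 row 1 — prev 1 → HIT
5: bank 0 row 4 — prev 7 → CONFLICT
6: bank 3 row 1 — prev 1 → HIT
7: bank 2 row 9 — prev None → EMPTY
8: bank 1 row 8 — prev 8 → HIT
9: bank 2 row 3 — prev 9 → CONFLICT
10: bank 1 row 3 — prev 8 → CONFLICT
11: bank 3 row 1 — prev 1 → HIT
12: bank 2 row 3 — prev 3 → HIT
13: bank 3 row 3 — prev 1 → CONFLICT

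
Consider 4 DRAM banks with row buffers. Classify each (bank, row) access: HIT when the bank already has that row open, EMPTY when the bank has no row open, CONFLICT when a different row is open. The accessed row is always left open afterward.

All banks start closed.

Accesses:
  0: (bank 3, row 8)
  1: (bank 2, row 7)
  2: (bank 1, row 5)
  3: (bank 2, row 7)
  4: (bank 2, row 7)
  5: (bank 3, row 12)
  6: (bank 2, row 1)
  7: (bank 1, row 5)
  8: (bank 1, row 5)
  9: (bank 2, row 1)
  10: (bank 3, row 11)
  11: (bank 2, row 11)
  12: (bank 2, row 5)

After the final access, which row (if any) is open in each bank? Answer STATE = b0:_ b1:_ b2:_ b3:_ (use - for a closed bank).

STATE = b0:- b1:5 b2:5 b3:11

0: bank 3 row 8 — prev None → EMPTY
1: bank 2 row 7 — prev None → EMPTY
2: bank 1 row 5 — prev None → EMPTY
3: bank 2 row 7 — prev 7 → HIT
4: bank 2 row 7 — prev 7 → HIT
5: bank 3 row 12 — prev 8 → CONFLICT
6: bank 2 row 1 — prev 7 → CONFLICT
7: bank 1 row 5 — prev 5 → HIT
8: bank 1 row 5 — prev 5 → HIT
9: bank 2 row 1 — prev 1 → HIT
10: bank 3 row 11 — prev 12 → CONFLICT
11: bank 2 row 11 — prev 1 → CONFLICT
12: bank 2 row 5 — prev 11 → CONFLICT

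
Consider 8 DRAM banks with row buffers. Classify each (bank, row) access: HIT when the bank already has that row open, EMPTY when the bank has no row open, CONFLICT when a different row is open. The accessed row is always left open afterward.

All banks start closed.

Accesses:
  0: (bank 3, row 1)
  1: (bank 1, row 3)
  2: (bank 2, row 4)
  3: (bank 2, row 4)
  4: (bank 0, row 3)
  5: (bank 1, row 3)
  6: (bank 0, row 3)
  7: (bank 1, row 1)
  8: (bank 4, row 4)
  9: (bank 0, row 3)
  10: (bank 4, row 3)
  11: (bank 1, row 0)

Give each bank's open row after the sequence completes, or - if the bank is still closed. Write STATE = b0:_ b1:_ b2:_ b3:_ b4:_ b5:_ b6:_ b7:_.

0: bank 3 row 1 — prev None → EMPTY
1: bank 1 row 3 — prev None → EMPTY
2: bank 2 row 4 — prev None → EMPTY
3: bank 2 row 4 — prev 4 → HIT
4: bank 0 row 3 — prev None → EMPTY
5: bank 1 row 3 — prev 3 → HIT
6: bank 0 row 3 — prev 3 → HIT
7: bank 1 row 1 — prev 3 → CONFLICT
8: bank 4 row 4 — prev None → EMPTY
9: bank 0 row 3 — prev 3 → HIT
10: bank 4 row 3 — prev 4 → CONFLICT
11: bank 1 row 0 — prev 1 → CONFLICT

STATE = b0:3 b1:0 b2:4 b3:1 b4:3 b5:- b6:- b7:-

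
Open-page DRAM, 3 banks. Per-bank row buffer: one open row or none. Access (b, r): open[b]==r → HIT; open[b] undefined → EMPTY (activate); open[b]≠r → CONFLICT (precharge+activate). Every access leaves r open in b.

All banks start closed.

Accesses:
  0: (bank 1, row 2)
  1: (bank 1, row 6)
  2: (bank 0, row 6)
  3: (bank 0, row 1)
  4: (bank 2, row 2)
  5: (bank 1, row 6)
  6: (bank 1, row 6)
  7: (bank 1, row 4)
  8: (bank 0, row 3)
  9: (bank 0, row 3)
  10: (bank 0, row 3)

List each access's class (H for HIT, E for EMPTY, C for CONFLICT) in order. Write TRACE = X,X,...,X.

TRACE = E,C,E,C,E,H,H,C,C,H,H

  [0] b1 r2: no row ⇒ E
  [1] b1 r6: had r2 ⇒ C
  [2] b0 r6: no row ⇒ E
  [3] b0 r1: had r6 ⇒ C
  [4] b2 r2: no row ⇒ E
  [5] b1 r6: had r6 ⇒ H
  [6] b1 r6: had r6 ⇒ H
  [7] b1 r4: had r6 ⇒ C
  [8] b0 r3: had r1 ⇒ C
  [9] b0 r3: had r3 ⇒ H
  [10] b0 r3: had r3 ⇒ H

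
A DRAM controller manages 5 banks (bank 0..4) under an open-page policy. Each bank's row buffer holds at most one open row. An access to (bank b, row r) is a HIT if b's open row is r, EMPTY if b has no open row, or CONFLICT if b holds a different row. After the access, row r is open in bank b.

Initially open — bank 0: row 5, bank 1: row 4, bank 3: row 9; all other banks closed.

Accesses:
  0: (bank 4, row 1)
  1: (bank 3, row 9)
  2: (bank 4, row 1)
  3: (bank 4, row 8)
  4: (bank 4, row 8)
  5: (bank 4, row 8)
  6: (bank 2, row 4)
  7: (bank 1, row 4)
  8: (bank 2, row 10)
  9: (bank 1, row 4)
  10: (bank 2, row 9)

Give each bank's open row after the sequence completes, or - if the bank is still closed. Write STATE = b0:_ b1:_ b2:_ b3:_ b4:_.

step 0: bank4 None->1 [EMPTY]
step 1: bank3 9->9 [HIT]
step 2: bank4 1->1 [HIT]
step 3: bank4 1->8 [CONFLICT]
step 4: bank4 8->8 [HIT]
step 5: bank4 8->8 [HIT]
step 6: bank2 None->4 [EMPTY]
step 7: bank1 4->4 [HIT]
step 8: bank2 4->10 [CONFLICT]
step 9: bank1 4->4 [HIT]
step 10: bank2 10->9 [CONFLICT]

STATE = b0:5 b1:4 b2:9 b3:9 b4:8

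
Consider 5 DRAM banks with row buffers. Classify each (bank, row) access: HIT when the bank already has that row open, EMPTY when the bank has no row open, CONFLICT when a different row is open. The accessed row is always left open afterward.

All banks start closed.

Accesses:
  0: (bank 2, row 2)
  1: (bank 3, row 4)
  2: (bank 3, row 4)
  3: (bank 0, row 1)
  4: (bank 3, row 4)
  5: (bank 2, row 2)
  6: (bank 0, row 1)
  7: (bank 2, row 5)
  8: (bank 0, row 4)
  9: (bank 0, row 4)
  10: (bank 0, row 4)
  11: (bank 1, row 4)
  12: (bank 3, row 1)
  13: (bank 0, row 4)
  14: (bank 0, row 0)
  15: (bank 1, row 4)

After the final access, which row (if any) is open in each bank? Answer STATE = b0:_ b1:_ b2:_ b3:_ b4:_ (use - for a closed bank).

STATE = b0:0 b1:4 b2:5 b3:1 b4:-

0: bank 2 row 2 — prev None → EMPTY
1: bank 3 row 4 — prev None → EMPTY
2: bank 3 row 4 — prev 4 → HIT
3: bank 0 row 1 — prev None → EMPTY
4: bank 3 row 4 — prev 4 → HIT
5: bank 2 row 2 — prev 2 → HIT
6: bank 0 row 1 — prev 1 → HIT
7: bank 2 row 5 — prev 2 → CONFLICT
8: bank 0 row 4 — prev 1 → CONFLICT
9: bank 0 row 4 — prev 4 → HIT
10: bank 0 row 4 — prev 4 → HIT
11: bank 1 row 4 — prev None → EMPTY
12: bank 3 row 1 — prev 4 → CONFLICT
13: bank 0 row 4 — prev 4 → HIT
14: bank 0 row 0 — prev 4 → CONFLICT
15: bank 1 row 4 — prev 4 → HIT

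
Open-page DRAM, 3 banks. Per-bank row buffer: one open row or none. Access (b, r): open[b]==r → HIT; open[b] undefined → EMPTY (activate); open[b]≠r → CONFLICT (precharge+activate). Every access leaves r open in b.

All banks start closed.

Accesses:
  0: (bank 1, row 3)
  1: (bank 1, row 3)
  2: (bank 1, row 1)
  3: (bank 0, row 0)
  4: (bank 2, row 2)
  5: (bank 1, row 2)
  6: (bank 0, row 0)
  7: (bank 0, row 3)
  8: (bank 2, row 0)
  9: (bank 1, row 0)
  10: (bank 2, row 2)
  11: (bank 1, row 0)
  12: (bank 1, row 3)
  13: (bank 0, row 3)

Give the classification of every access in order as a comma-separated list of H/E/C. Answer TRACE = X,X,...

step 0: bank1 None->3 [EMPTY]
step 1: bank1 3->3 [HIT]
step 2: bank1 3->1 [CONFLICT]
step 3: bank0 None->0 [EMPTY]
step 4: bank2 None->2 [EMPTY]
step 5: bank1 1->2 [CONFLICT]
step 6: bank0 0->0 [HIT]
step 7: bank0 0->3 [CONFLICT]
step 8: bank2 2->0 [CONFLICT]
step 9: bank1 2->0 [CONFLICT]
step 10: bank2 0->2 [CONFLICT]
step 11: bank1 0->0 [HIT]
step 12: bank1 0->3 [CONFLICT]
step 13: bank0 3->3 [HIT]

TRACE = E,H,C,E,E,C,H,C,C,C,C,H,C,H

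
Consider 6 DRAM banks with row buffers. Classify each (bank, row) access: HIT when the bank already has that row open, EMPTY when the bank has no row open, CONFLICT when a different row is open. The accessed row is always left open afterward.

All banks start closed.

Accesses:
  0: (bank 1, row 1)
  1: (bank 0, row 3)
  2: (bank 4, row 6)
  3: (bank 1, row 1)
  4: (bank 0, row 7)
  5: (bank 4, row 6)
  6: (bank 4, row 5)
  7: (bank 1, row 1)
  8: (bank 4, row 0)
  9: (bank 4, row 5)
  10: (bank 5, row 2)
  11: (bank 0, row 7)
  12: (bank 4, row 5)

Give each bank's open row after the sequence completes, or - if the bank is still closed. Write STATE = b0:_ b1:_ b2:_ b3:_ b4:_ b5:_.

step 0: bank1 None->1 [EMPTY]
step 1: bank0 None->3 [EMPTY]
step 2: bank4 None->6 [EMPTY]
step 3: bank1 1->1 [HIT]
step 4: bank0 3->7 [CONFLICT]
step 5: bank4 6->6 [HIT]
step 6: bank4 6->5 [CONFLICT]
step 7: bank1 1->1 [HIT]
step 8: bank4 5->0 [CONFLICT]
step 9: bank4 0->5 [CONFLICT]
step 10: bank5 None->2 [EMPTY]
step 11: bank0 7->7 [HIT]
step 12: bank4 5->5 [HIT]

STATE = b0:7 b1:1 b2:- b3:- b4:5 b5:2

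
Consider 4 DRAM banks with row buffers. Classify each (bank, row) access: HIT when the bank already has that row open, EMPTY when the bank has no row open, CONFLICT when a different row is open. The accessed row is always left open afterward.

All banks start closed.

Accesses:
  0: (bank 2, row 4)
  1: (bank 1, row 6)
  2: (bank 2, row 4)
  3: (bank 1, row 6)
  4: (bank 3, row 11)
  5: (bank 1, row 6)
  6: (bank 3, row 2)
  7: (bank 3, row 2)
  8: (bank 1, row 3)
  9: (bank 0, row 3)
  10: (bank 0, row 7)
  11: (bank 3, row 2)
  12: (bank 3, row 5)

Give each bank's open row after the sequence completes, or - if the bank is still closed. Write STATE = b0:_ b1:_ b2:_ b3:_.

step 0: bank2 None->4 [EMPTY]
step 1: bank1 None->6 [EMPTY]
step 2: bank2 4->4 [HIT]
step 3: bank1 6->6 [HIT]
step 4: bank3 None->11 [EMPTY]
step 5: bank1 6->6 [HIT]
step 6: bank3 11->2 [CONFLICT]
step 7: bank3 2->2 [HIT]
step 8: bank1 6->3 [CONFLICT]
step 9: bank0 None->3 [EMPTY]
step 10: bank0 3->7 [CONFLICT]
step 11: bank3 2->2 [HIT]
step 12: bank3 2->5 [CONFLICT]

STATE = b0:7 b1:3 b2:4 b3:5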